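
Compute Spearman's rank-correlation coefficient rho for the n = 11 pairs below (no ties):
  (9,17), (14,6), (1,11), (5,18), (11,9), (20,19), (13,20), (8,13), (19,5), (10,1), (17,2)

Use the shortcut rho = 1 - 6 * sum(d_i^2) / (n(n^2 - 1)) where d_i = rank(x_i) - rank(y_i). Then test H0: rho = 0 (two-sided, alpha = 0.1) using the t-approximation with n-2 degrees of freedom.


Step 1: Rank x and y separately (midranks; no ties here).
rank(x): 9->4, 14->8, 1->1, 5->2, 11->6, 20->11, 13->7, 8->3, 19->10, 10->5, 17->9
rank(y): 17->8, 6->4, 11->6, 18->9, 9->5, 19->10, 20->11, 13->7, 5->3, 1->1, 2->2
Step 2: d_i = R_x(i) - R_y(i); compute d_i^2.
  (4-8)^2=16, (8-4)^2=16, (1-6)^2=25, (2-9)^2=49, (6-5)^2=1, (11-10)^2=1, (7-11)^2=16, (3-7)^2=16, (10-3)^2=49, (5-1)^2=16, (9-2)^2=49
sum(d^2) = 254.
Step 3: rho = 1 - 6*254 / (11*(11^2 - 1)) = 1 - 1524/1320 = -0.154545.
Step 4: Under H0, t = rho * sqrt((n-2)/(1-rho^2)) = -0.4693 ~ t(9).
Step 5: Two-sided p-value from the t-distribution with 9 df = 0.650034.
Step 6: alpha = 0.1. fail to reject H0.

rho = -0.1545, p = 0.650034, fail to reject H0 at alpha = 0.1.


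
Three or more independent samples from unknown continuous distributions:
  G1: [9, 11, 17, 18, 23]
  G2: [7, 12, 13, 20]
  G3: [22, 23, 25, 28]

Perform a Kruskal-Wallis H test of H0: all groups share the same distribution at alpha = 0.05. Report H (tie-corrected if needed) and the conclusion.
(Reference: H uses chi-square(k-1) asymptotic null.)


Step 1: Combine all N = 13 observations and assign midranks.
sorted (value, group, rank): (7,G2,1), (9,G1,2), (11,G1,3), (12,G2,4), (13,G2,5), (17,G1,6), (18,G1,7), (20,G2,8), (22,G3,9), (23,G1,10.5), (23,G3,10.5), (25,G3,12), (28,G3,13)
Step 2: Sum ranks within each group.
R_1 = 28.5 (n_1 = 5)
R_2 = 18 (n_2 = 4)
R_3 = 44.5 (n_3 = 4)
Step 3: H = 12/(N(N+1)) * sum(R_i^2/n_i) - 3(N+1)
     = 12/(13*14) * (28.5^2/5 + 18^2/4 + 44.5^2/4) - 3*14
     = 0.065934 * 738.513 - 42
     = 6.693132.
Step 4: Ties present; correction factor C = 1 - 6/(13^3 - 13) = 0.997253. Corrected H = 6.693132 / 0.997253 = 6.711570.
Step 5: Under H0, H ~ chi^2(2); p-value = 0.034882.
Step 6: alpha = 0.05. reject H0.

H = 6.7116, df = 2, p = 0.034882, reject H0.


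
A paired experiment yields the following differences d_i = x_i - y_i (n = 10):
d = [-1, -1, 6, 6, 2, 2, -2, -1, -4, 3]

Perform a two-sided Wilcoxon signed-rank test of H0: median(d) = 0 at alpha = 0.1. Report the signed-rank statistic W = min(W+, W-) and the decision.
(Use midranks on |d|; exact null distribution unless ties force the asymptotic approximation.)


Step 1: Drop any zero differences (none here) and take |d_i|.
|d| = [1, 1, 6, 6, 2, 2, 2, 1, 4, 3]
Step 2: Midrank |d_i| (ties get averaged ranks).
ranks: |1|->2, |1|->2, |6|->9.5, |6|->9.5, |2|->5, |2|->5, |2|->5, |1|->2, |4|->8, |3|->7
Step 3: Attach original signs; sum ranks with positive sign and with negative sign.
W+ = 9.5 + 9.5 + 5 + 5 + 7 = 36
W- = 2 + 2 + 5 + 2 + 8 = 19
(Check: W+ + W- = 55 should equal n(n+1)/2 = 55.)
Step 4: Test statistic W = min(W+, W-) = 19.
Step 5: Ties in |d|, so use the tie-corrected normal approximation.
        E[W] = n(n+1)/4 = 10*11/4 = 27.5.
        Tie groups: |d|=1 (t=3), |d|=2 (t=3), |d|=6 (t=2); sum(t^3 - t) = 54.
        Var[W] = n(n+1)(2n+1)/24 - sum(t^3-t)/48 = 2310/24 - 54/48 = 95.125.
        z = (W - E[W]) / sqrt(Var[W]) = (19 - 27.5) / 9.7532 = -0.8715.
        Two-sided p = 2*Phi(z) = 0.383477.
Step 6: alpha = 0.1. fail to reject H0.

W+ = 36, W- = 19, W = min = 19, p = 0.383477, fail to reject H0.


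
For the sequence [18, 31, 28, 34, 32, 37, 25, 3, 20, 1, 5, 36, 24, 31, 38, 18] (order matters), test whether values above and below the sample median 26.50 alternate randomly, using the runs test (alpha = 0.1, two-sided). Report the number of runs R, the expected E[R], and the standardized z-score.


Step 1: Compute median = 26.50; label A = above, B = below.
Labels in order: BAAAAABBBBBABAAB  (n_A = 8, n_B = 8)
Step 2: Count runs R = 7.
Step 3: Under H0 (random ordering), E[R] = 2*n_A*n_B/(n_A+n_B) + 1 = 2*8*8/16 + 1 = 9.0000.
        Var[R] = 2*n_A*n_B*(2*n_A*n_B - n_A - n_B) / ((n_A+n_B)^2 * (n_A+n_B-1)) = 14336/3840 = 3.7333.
        SD[R] = 1.9322.
Step 4: Continuity-corrected z = (R + 0.5 - E[R]) / SD[R] = (7 + 0.5 - 9.0000) / 1.9322 = -0.7763.
Step 5: Two-sided p-value via normal approximation = 2*(1 - Phi(|z|)) = 0.437558.
Step 6: alpha = 0.1. fail to reject H0.

R = 7, z = -0.7763, p = 0.437558, fail to reject H0.


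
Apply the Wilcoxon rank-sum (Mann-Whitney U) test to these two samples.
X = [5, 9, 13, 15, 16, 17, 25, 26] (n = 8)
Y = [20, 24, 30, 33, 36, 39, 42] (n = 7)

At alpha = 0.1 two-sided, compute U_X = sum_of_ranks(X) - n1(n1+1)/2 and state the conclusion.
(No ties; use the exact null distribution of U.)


Step 1: Combine and sort all 15 observations; assign midranks.
sorted (value, group): (5,X), (9,X), (13,X), (15,X), (16,X), (17,X), (20,Y), (24,Y), (25,X), (26,X), (30,Y), (33,Y), (36,Y), (39,Y), (42,Y)
ranks: 5->1, 9->2, 13->3, 15->4, 16->5, 17->6, 20->7, 24->8, 25->9, 26->10, 30->11, 33->12, 36->13, 39->14, 42->15
Step 2: Rank sum for X: R1 = 1 + 2 + 3 + 4 + 5 + 6 + 9 + 10 = 40.
Step 3: U_X = R1 - n1(n1+1)/2 = 40 - 8*9/2 = 40 - 36 = 4.
       U_Y = n1*n2 - U_X = 56 - 4 = 52.
Step 4: No ties, so the exact null distribution of U (based on enumerating the C(15,8) = 6435 equally likely rank assignments) gives the two-sided p-value.
Step 5: p-value = 0.003730; compare to alpha = 0.1. reject H0.

U_X = 4, p = 0.003730, reject H0 at alpha = 0.1.


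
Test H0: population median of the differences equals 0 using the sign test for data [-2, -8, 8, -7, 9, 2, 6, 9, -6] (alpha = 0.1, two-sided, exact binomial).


Step 1: Discard zero differences. Original n = 9; n_eff = number of nonzero differences = 9.
Nonzero differences (with sign): -2, -8, +8, -7, +9, +2, +6, +9, -6
Step 2: Count signs: positive = 5, negative = 4.
Step 3: Under H0: P(positive) = 0.5, so the number of positives S ~ Bin(9, 0.5).
Step 4: Two-sided exact p-value = sum of Bin(9,0.5) probabilities at or below the observed probability = 1.000000.
Step 5: alpha = 0.1. fail to reject H0.

n_eff = 9, pos = 5, neg = 4, p = 1.000000, fail to reject H0.


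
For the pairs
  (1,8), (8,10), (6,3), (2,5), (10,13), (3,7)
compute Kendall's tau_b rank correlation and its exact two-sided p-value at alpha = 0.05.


Step 1: Enumerate the 15 unordered pairs (i,j) with i<j and classify each by sign(x_j-x_i) * sign(y_j-y_i).
  (1,2):dx=+7,dy=+2->C; (1,3):dx=+5,dy=-5->D; (1,4):dx=+1,dy=-3->D; (1,5):dx=+9,dy=+5->C
  (1,6):dx=+2,dy=-1->D; (2,3):dx=-2,dy=-7->C; (2,4):dx=-6,dy=-5->C; (2,5):dx=+2,dy=+3->C
  (2,6):dx=-5,dy=-3->C; (3,4):dx=-4,dy=+2->D; (3,5):dx=+4,dy=+10->C; (3,6):dx=-3,dy=+4->D
  (4,5):dx=+8,dy=+8->C; (4,6):dx=+1,dy=+2->C; (5,6):dx=-7,dy=-6->C
Step 2: C = 10, D = 5, total pairs = 15.
Step 3: tau = (C - D)/(n(n-1)/2) = (10 - 5)/15 = 0.333333.
Step 4: Exact two-sided p-value (enumerate n! = 720 permutations of y under H0): p = 0.469444.
Step 5: alpha = 0.05. fail to reject H0.

tau_b = 0.3333 (C=10, D=5), p = 0.469444, fail to reject H0.


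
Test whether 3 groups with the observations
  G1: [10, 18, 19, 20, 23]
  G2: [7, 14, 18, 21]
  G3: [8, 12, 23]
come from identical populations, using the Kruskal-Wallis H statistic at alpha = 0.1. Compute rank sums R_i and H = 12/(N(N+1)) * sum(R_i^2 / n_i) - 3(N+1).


Step 1: Combine all N = 12 observations and assign midranks.
sorted (value, group, rank): (7,G2,1), (8,G3,2), (10,G1,3), (12,G3,4), (14,G2,5), (18,G1,6.5), (18,G2,6.5), (19,G1,8), (20,G1,9), (21,G2,10), (23,G1,11.5), (23,G3,11.5)
Step 2: Sum ranks within each group.
R_1 = 38 (n_1 = 5)
R_2 = 22.5 (n_2 = 4)
R_3 = 17.5 (n_3 = 3)
Step 3: H = 12/(N(N+1)) * sum(R_i^2/n_i) - 3(N+1)
     = 12/(12*13) * (38^2/5 + 22.5^2/4 + 17.5^2/3) - 3*13
     = 0.076923 * 517.446 - 39
     = 0.803526.
Step 4: Ties present; correction factor C = 1 - 12/(12^3 - 12) = 0.993007. Corrected H = 0.803526 / 0.993007 = 0.809184.
Step 5: Under H0, H ~ chi^2(2); p-value = 0.667249.
Step 6: alpha = 0.1. fail to reject H0.

H = 0.8092, df = 2, p = 0.667249, fail to reject H0.


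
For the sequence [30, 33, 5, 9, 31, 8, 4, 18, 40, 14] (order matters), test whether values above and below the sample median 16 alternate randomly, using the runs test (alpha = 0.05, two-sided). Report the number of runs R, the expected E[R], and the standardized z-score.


Step 1: Compute median = 16; label A = above, B = below.
Labels in order: AABBABBAAB  (n_A = 5, n_B = 5)
Step 2: Count runs R = 6.
Step 3: Under H0 (random ordering), E[R] = 2*n_A*n_B/(n_A+n_B) + 1 = 2*5*5/10 + 1 = 6.0000.
        Var[R] = 2*n_A*n_B*(2*n_A*n_B - n_A - n_B) / ((n_A+n_B)^2 * (n_A+n_B-1)) = 2000/900 = 2.2222.
        SD[R] = 1.4907.
Step 4: R = E[R], so z = 0 with no continuity correction.
Step 5: Two-sided p-value via normal approximation = 2*(1 - Phi(|z|)) = 1.000000.
Step 6: alpha = 0.05. fail to reject H0.

R = 6, z = 0.0000, p = 1.000000, fail to reject H0.


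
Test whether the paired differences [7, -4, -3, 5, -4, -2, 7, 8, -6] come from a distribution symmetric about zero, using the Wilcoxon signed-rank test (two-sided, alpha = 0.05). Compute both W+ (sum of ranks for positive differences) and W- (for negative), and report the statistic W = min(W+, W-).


Step 1: Drop any zero differences (none here) and take |d_i|.
|d| = [7, 4, 3, 5, 4, 2, 7, 8, 6]
Step 2: Midrank |d_i| (ties get averaged ranks).
ranks: |7|->7.5, |4|->3.5, |3|->2, |5|->5, |4|->3.5, |2|->1, |7|->7.5, |8|->9, |6|->6
Step 3: Attach original signs; sum ranks with positive sign and with negative sign.
W+ = 7.5 + 5 + 7.5 + 9 = 29
W- = 3.5 + 2 + 3.5 + 1 + 6 = 16
(Check: W+ + W- = 45 should equal n(n+1)/2 = 45.)
Step 4: Test statistic W = min(W+, W-) = 16.
Step 5: Ties in |d|, so use the tie-corrected normal approximation.
        E[W] = n(n+1)/4 = 9*10/4 = 22.5.
        Tie groups: |d|=4 (t=2), |d|=7 (t=2); sum(t^3 - t) = 12.
        Var[W] = n(n+1)(2n+1)/24 - sum(t^3-t)/48 = 1710/24 - 12/48 = 71.
        z = (W - E[W]) / sqrt(Var[W]) = (16 - 22.5) / 8.4261 = -0.7714.
        Two-sided p = 2*Phi(z) = 0.440465.
Step 6: alpha = 0.05. fail to reject H0.

W+ = 29, W- = 16, W = min = 16, p = 0.440465, fail to reject H0.


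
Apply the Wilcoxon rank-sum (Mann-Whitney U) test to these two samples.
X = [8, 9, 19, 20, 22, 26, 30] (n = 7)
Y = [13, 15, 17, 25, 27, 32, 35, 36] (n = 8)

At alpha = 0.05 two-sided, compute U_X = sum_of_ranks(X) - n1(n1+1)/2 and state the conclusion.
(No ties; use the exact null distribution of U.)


Step 1: Combine and sort all 15 observations; assign midranks.
sorted (value, group): (8,X), (9,X), (13,Y), (15,Y), (17,Y), (19,X), (20,X), (22,X), (25,Y), (26,X), (27,Y), (30,X), (32,Y), (35,Y), (36,Y)
ranks: 8->1, 9->2, 13->3, 15->4, 17->5, 19->6, 20->7, 22->8, 25->9, 26->10, 27->11, 30->12, 32->13, 35->14, 36->15
Step 2: Rank sum for X: R1 = 1 + 2 + 6 + 7 + 8 + 10 + 12 = 46.
Step 3: U_X = R1 - n1(n1+1)/2 = 46 - 7*8/2 = 46 - 28 = 18.
       U_Y = n1*n2 - U_X = 56 - 18 = 38.
Step 4: No ties, so the exact null distribution of U (based on enumerating the C(15,7) = 6435 equally likely rank assignments) gives the two-sided p-value.
Step 5: p-value = 0.280963; compare to alpha = 0.05. fail to reject H0.

U_X = 18, p = 0.280963, fail to reject H0 at alpha = 0.05.


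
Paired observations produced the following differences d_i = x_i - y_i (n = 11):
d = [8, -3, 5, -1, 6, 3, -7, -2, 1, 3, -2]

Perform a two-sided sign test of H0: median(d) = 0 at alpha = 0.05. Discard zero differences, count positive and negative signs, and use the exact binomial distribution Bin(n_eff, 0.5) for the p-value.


Step 1: Discard zero differences. Original n = 11; n_eff = number of nonzero differences = 11.
Nonzero differences (with sign): +8, -3, +5, -1, +6, +3, -7, -2, +1, +3, -2
Step 2: Count signs: positive = 6, negative = 5.
Step 3: Under H0: P(positive) = 0.5, so the number of positives S ~ Bin(11, 0.5).
Step 4: Two-sided exact p-value = sum of Bin(11,0.5) probabilities at or below the observed probability = 1.000000.
Step 5: alpha = 0.05. fail to reject H0.

n_eff = 11, pos = 6, neg = 5, p = 1.000000, fail to reject H0.


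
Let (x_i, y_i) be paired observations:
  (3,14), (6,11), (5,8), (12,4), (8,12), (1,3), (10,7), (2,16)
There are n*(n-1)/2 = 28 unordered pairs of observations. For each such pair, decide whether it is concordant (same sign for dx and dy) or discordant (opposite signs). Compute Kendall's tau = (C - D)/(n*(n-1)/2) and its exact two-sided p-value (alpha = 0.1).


Step 1: Enumerate the 28 unordered pairs (i,j) with i<j and classify each by sign(x_j-x_i) * sign(y_j-y_i).
  (1,2):dx=+3,dy=-3->D; (1,3):dx=+2,dy=-6->D; (1,4):dx=+9,dy=-10->D; (1,5):dx=+5,dy=-2->D
  (1,6):dx=-2,dy=-11->C; (1,7):dx=+7,dy=-7->D; (1,8):dx=-1,dy=+2->D; (2,3):dx=-1,dy=-3->C
  (2,4):dx=+6,dy=-7->D; (2,5):dx=+2,dy=+1->C; (2,6):dx=-5,dy=-8->C; (2,7):dx=+4,dy=-4->D
  (2,8):dx=-4,dy=+5->D; (3,4):dx=+7,dy=-4->D; (3,5):dx=+3,dy=+4->C; (3,6):dx=-4,dy=-5->C
  (3,7):dx=+5,dy=-1->D; (3,8):dx=-3,dy=+8->D; (4,5):dx=-4,dy=+8->D; (4,6):dx=-11,dy=-1->C
  (4,7):dx=-2,dy=+3->D; (4,8):dx=-10,dy=+12->D; (5,6):dx=-7,dy=-9->C; (5,7):dx=+2,dy=-5->D
  (5,8):dx=-6,dy=+4->D; (6,7):dx=+9,dy=+4->C; (6,8):dx=+1,dy=+13->C; (7,8):dx=-8,dy=+9->D
Step 2: C = 10, D = 18, total pairs = 28.
Step 3: tau = (C - D)/(n(n-1)/2) = (10 - 18)/28 = -0.285714.
Step 4: Exact two-sided p-value (enumerate n! = 40320 permutations of y under H0): p = 0.398760.
Step 5: alpha = 0.1. fail to reject H0.

tau_b = -0.2857 (C=10, D=18), p = 0.398760, fail to reject H0.


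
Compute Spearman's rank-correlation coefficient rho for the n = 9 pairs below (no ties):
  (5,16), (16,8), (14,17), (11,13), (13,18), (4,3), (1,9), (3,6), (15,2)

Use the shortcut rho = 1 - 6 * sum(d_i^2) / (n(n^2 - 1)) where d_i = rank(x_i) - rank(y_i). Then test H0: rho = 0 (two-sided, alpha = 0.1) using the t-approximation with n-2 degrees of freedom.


Step 1: Rank x and y separately (midranks; no ties here).
rank(x): 5->4, 16->9, 14->7, 11->5, 13->6, 4->3, 1->1, 3->2, 15->8
rank(y): 16->7, 8->4, 17->8, 13->6, 18->9, 3->2, 9->5, 6->3, 2->1
Step 2: d_i = R_x(i) - R_y(i); compute d_i^2.
  (4-7)^2=9, (9-4)^2=25, (7-8)^2=1, (5-6)^2=1, (6-9)^2=9, (3-2)^2=1, (1-5)^2=16, (2-3)^2=1, (8-1)^2=49
sum(d^2) = 112.
Step 3: rho = 1 - 6*112 / (9*(9^2 - 1)) = 1 - 672/720 = 0.066667.
Step 4: Under H0, t = rho * sqrt((n-2)/(1-rho^2)) = 0.1768 ~ t(7).
Step 5: Two-sided p-value from the t-distribution with 7 df = 0.864690.
Step 6: alpha = 0.1. fail to reject H0.

rho = 0.0667, p = 0.864690, fail to reject H0 at alpha = 0.1.


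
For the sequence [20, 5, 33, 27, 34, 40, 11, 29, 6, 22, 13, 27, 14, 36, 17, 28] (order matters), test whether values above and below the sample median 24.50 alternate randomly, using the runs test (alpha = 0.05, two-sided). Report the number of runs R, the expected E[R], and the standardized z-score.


Step 1: Compute median = 24.50; label A = above, B = below.
Labels in order: BBAAAABABBBABABA  (n_A = 8, n_B = 8)
Step 2: Count runs R = 10.
Step 3: Under H0 (random ordering), E[R] = 2*n_A*n_B/(n_A+n_B) + 1 = 2*8*8/16 + 1 = 9.0000.
        Var[R] = 2*n_A*n_B*(2*n_A*n_B - n_A - n_B) / ((n_A+n_B)^2 * (n_A+n_B-1)) = 14336/3840 = 3.7333.
        SD[R] = 1.9322.
Step 4: Continuity-corrected z = (R - 0.5 - E[R]) / SD[R] = (10 - 0.5 - 9.0000) / 1.9322 = 0.2588.
Step 5: Two-sided p-value via normal approximation = 2*(1 - Phi(|z|)) = 0.795809.
Step 6: alpha = 0.05. fail to reject H0.

R = 10, z = 0.2588, p = 0.795809, fail to reject H0.


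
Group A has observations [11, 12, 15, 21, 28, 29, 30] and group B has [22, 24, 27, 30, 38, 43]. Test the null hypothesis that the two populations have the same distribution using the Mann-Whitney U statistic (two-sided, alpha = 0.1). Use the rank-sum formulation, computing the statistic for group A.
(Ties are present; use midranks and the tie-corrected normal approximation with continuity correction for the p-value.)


Step 1: Combine and sort all 13 observations; assign midranks.
sorted (value, group): (11,X), (12,X), (15,X), (21,X), (22,Y), (24,Y), (27,Y), (28,X), (29,X), (30,X), (30,Y), (38,Y), (43,Y)
ranks: 11->1, 12->2, 15->3, 21->4, 22->5, 24->6, 27->7, 28->8, 29->9, 30->10.5, 30->10.5, 38->12, 43->13
Step 2: Rank sum for X: R1 = 1 + 2 + 3 + 4 + 8 + 9 + 10.5 = 37.5.
Step 3: U_X = R1 - n1(n1+1)/2 = 37.5 - 7*8/2 = 37.5 - 28 = 9.5.
       U_Y = n1*n2 - U_X = 42 - 9.5 = 32.5.
Step 4: Ties are present, so use the tie-corrected normal approximation (with continuity correction) for the p-value.
Step 5: p-value = 0.115582; compare to alpha = 0.1. fail to reject H0.

U_X = 9.5, p = 0.115582, fail to reject H0 at alpha = 0.1.


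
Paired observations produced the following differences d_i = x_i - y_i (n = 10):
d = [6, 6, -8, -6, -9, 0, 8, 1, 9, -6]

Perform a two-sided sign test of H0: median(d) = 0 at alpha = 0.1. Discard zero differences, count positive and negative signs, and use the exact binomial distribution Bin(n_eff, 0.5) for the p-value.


Step 1: Discard zero differences. Original n = 10; n_eff = number of nonzero differences = 9.
Nonzero differences (with sign): +6, +6, -8, -6, -9, +8, +1, +9, -6
Step 2: Count signs: positive = 5, negative = 4.
Step 3: Under H0: P(positive) = 0.5, so the number of positives S ~ Bin(9, 0.5).
Step 4: Two-sided exact p-value = sum of Bin(9,0.5) probabilities at or below the observed probability = 1.000000.
Step 5: alpha = 0.1. fail to reject H0.

n_eff = 9, pos = 5, neg = 4, p = 1.000000, fail to reject H0.


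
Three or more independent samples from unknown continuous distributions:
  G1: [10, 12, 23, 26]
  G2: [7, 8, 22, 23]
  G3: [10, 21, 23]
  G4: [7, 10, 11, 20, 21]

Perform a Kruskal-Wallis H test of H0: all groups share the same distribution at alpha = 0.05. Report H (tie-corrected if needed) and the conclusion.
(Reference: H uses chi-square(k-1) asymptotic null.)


Step 1: Combine all N = 16 observations and assign midranks.
sorted (value, group, rank): (7,G2,1.5), (7,G4,1.5), (8,G2,3), (10,G1,5), (10,G3,5), (10,G4,5), (11,G4,7), (12,G1,8), (20,G4,9), (21,G3,10.5), (21,G4,10.5), (22,G2,12), (23,G1,14), (23,G2,14), (23,G3,14), (26,G1,16)
Step 2: Sum ranks within each group.
R_1 = 43 (n_1 = 4)
R_2 = 30.5 (n_2 = 4)
R_3 = 29.5 (n_3 = 3)
R_4 = 33 (n_4 = 5)
Step 3: H = 12/(N(N+1)) * sum(R_i^2/n_i) - 3(N+1)
     = 12/(16*17) * (43^2/4 + 30.5^2/4 + 29.5^2/3 + 33^2/5) - 3*17
     = 0.044118 * 1202.7 - 51
     = 2.060110.
Step 4: Ties present; correction factor C = 1 - 60/(16^3 - 16) = 0.985294. Corrected H = 2.060110 / 0.985294 = 2.090858.
Step 5: Under H0, H ~ chi^2(3); p-value = 0.553764.
Step 6: alpha = 0.05. fail to reject H0.

H = 2.0909, df = 3, p = 0.553764, fail to reject H0.


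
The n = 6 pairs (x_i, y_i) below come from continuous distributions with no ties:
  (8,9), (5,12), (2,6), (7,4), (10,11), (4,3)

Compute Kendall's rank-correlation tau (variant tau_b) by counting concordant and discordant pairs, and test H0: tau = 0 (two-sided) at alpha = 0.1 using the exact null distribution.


Step 1: Enumerate the 15 unordered pairs (i,j) with i<j and classify each by sign(x_j-x_i) * sign(y_j-y_i).
  (1,2):dx=-3,dy=+3->D; (1,3):dx=-6,dy=-3->C; (1,4):dx=-1,dy=-5->C; (1,5):dx=+2,dy=+2->C
  (1,6):dx=-4,dy=-6->C; (2,3):dx=-3,dy=-6->C; (2,4):dx=+2,dy=-8->D; (2,5):dx=+5,dy=-1->D
  (2,6):dx=-1,dy=-9->C; (3,4):dx=+5,dy=-2->D; (3,5):dx=+8,dy=+5->C; (3,6):dx=+2,dy=-3->D
  (4,5):dx=+3,dy=+7->C; (4,6):dx=-3,dy=-1->C; (5,6):dx=-6,dy=-8->C
Step 2: C = 10, D = 5, total pairs = 15.
Step 3: tau = (C - D)/(n(n-1)/2) = (10 - 5)/15 = 0.333333.
Step 4: Exact two-sided p-value (enumerate n! = 720 permutations of y under H0): p = 0.469444.
Step 5: alpha = 0.1. fail to reject H0.

tau_b = 0.3333 (C=10, D=5), p = 0.469444, fail to reject H0.


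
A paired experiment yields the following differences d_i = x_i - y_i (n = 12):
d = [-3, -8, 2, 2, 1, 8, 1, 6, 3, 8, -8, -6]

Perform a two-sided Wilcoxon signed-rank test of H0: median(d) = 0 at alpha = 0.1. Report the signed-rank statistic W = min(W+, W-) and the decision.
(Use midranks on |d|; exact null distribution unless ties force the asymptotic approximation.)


Step 1: Drop any zero differences (none here) and take |d_i|.
|d| = [3, 8, 2, 2, 1, 8, 1, 6, 3, 8, 8, 6]
Step 2: Midrank |d_i| (ties get averaged ranks).
ranks: |3|->5.5, |8|->10.5, |2|->3.5, |2|->3.5, |1|->1.5, |8|->10.5, |1|->1.5, |6|->7.5, |3|->5.5, |8|->10.5, |8|->10.5, |6|->7.5
Step 3: Attach original signs; sum ranks with positive sign and with negative sign.
W+ = 3.5 + 3.5 + 1.5 + 10.5 + 1.5 + 7.5 + 5.5 + 10.5 = 44
W- = 5.5 + 10.5 + 10.5 + 7.5 = 34
(Check: W+ + W- = 78 should equal n(n+1)/2 = 78.)
Step 4: Test statistic W = min(W+, W-) = 34.
Step 5: Ties in |d|, so use the tie-corrected normal approximation.
        E[W] = n(n+1)/4 = 12*13/4 = 39.
        Tie groups: |d|=1 (t=2), |d|=2 (t=2), |d|=3 (t=2), |d|=6 (t=2), |d|=8 (t=4); sum(t^3 - t) = 84.
        Var[W] = n(n+1)(2n+1)/24 - sum(t^3-t)/48 = 3900/24 - 84/48 = 160.75.
        z = (W - E[W]) / sqrt(Var[W]) = (34 - 39) / 12.6787 = -0.3944.
        Two-sided p = 2*Phi(z) = 0.693314.
Step 6: alpha = 0.1. fail to reject H0.

W+ = 44, W- = 34, W = min = 34, p = 0.693314, fail to reject H0.


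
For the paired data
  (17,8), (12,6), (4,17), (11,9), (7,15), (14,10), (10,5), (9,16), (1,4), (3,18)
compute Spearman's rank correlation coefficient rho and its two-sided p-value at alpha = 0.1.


Step 1: Rank x and y separately (midranks; no ties here).
rank(x): 17->10, 12->8, 4->3, 11->7, 7->4, 14->9, 10->6, 9->5, 1->1, 3->2
rank(y): 8->4, 6->3, 17->9, 9->5, 15->7, 10->6, 5->2, 16->8, 4->1, 18->10
Step 2: d_i = R_x(i) - R_y(i); compute d_i^2.
  (10-4)^2=36, (8-3)^2=25, (3-9)^2=36, (7-5)^2=4, (4-7)^2=9, (9-6)^2=9, (6-2)^2=16, (5-8)^2=9, (1-1)^2=0, (2-10)^2=64
sum(d^2) = 208.
Step 3: rho = 1 - 6*208 / (10*(10^2 - 1)) = 1 - 1248/990 = -0.260606.
Step 4: Under H0, t = rho * sqrt((n-2)/(1-rho^2)) = -0.7635 ~ t(8).
Step 5: Two-sided p-value from the t-distribution with 8 df = 0.467089.
Step 6: alpha = 0.1. fail to reject H0.

rho = -0.2606, p = 0.467089, fail to reject H0 at alpha = 0.1.


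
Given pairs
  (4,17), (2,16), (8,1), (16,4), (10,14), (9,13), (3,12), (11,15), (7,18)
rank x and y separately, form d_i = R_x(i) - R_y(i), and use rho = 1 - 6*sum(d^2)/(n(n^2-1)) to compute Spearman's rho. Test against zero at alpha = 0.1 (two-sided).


Step 1: Rank x and y separately (midranks; no ties here).
rank(x): 4->3, 2->1, 8->5, 16->9, 10->7, 9->6, 3->2, 11->8, 7->4
rank(y): 17->8, 16->7, 1->1, 4->2, 14->5, 13->4, 12->3, 15->6, 18->9
Step 2: d_i = R_x(i) - R_y(i); compute d_i^2.
  (3-8)^2=25, (1-7)^2=36, (5-1)^2=16, (9-2)^2=49, (7-5)^2=4, (6-4)^2=4, (2-3)^2=1, (8-6)^2=4, (4-9)^2=25
sum(d^2) = 164.
Step 3: rho = 1 - 6*164 / (9*(9^2 - 1)) = 1 - 984/720 = -0.366667.
Step 4: Under H0, t = rho * sqrt((n-2)/(1-rho^2)) = -1.0427 ~ t(7).
Step 5: Two-sided p-value from the t-distribution with 7 df = 0.331740.
Step 6: alpha = 0.1. fail to reject H0.

rho = -0.3667, p = 0.331740, fail to reject H0 at alpha = 0.1.


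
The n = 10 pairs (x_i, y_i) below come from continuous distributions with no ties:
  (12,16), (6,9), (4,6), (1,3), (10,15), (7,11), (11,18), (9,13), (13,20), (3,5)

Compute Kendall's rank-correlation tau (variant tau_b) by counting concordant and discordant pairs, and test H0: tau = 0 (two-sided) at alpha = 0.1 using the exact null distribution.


Step 1: Enumerate the 45 unordered pairs (i,j) with i<j and classify each by sign(x_j-x_i) * sign(y_j-y_i).
  (1,2):dx=-6,dy=-7->C; (1,3):dx=-8,dy=-10->C; (1,4):dx=-11,dy=-13->C; (1,5):dx=-2,dy=-1->C
  (1,6):dx=-5,dy=-5->C; (1,7):dx=-1,dy=+2->D; (1,8):dx=-3,dy=-3->C; (1,9):dx=+1,dy=+4->C
  (1,10):dx=-9,dy=-11->C; (2,3):dx=-2,dy=-3->C; (2,4):dx=-5,dy=-6->C; (2,5):dx=+4,dy=+6->C
  (2,6):dx=+1,dy=+2->C; (2,7):dx=+5,dy=+9->C; (2,8):dx=+3,dy=+4->C; (2,9):dx=+7,dy=+11->C
  (2,10):dx=-3,dy=-4->C; (3,4):dx=-3,dy=-3->C; (3,5):dx=+6,dy=+9->C; (3,6):dx=+3,dy=+5->C
  (3,7):dx=+7,dy=+12->C; (3,8):dx=+5,dy=+7->C; (3,9):dx=+9,dy=+14->C; (3,10):dx=-1,dy=-1->C
  (4,5):dx=+9,dy=+12->C; (4,6):dx=+6,dy=+8->C; (4,7):dx=+10,dy=+15->C; (4,8):dx=+8,dy=+10->C
  (4,9):dx=+12,dy=+17->C; (4,10):dx=+2,dy=+2->C; (5,6):dx=-3,dy=-4->C; (5,7):dx=+1,dy=+3->C
  (5,8):dx=-1,dy=-2->C; (5,9):dx=+3,dy=+5->C; (5,10):dx=-7,dy=-10->C; (6,7):dx=+4,dy=+7->C
  (6,8):dx=+2,dy=+2->C; (6,9):dx=+6,dy=+9->C; (6,10):dx=-4,dy=-6->C; (7,8):dx=-2,dy=-5->C
  (7,9):dx=+2,dy=+2->C; (7,10):dx=-8,dy=-13->C; (8,9):dx=+4,dy=+7->C; (8,10):dx=-6,dy=-8->C
  (9,10):dx=-10,dy=-15->C
Step 2: C = 44, D = 1, total pairs = 45.
Step 3: tau = (C - D)/(n(n-1)/2) = (44 - 1)/45 = 0.955556.
Step 4: Exact two-sided p-value (enumerate n! = 3628800 permutations of y under H0): p = 0.000006.
Step 5: alpha = 0.1. reject H0.

tau_b = 0.9556 (C=44, D=1), p = 0.000006, reject H0.


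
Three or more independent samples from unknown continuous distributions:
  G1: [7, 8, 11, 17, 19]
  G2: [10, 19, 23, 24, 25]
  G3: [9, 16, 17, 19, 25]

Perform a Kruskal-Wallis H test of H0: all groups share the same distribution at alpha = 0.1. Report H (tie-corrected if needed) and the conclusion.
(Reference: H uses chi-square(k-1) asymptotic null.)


Step 1: Combine all N = 15 observations and assign midranks.
sorted (value, group, rank): (7,G1,1), (8,G1,2), (9,G3,3), (10,G2,4), (11,G1,5), (16,G3,6), (17,G1,7.5), (17,G3,7.5), (19,G1,10), (19,G2,10), (19,G3,10), (23,G2,12), (24,G2,13), (25,G2,14.5), (25,G3,14.5)
Step 2: Sum ranks within each group.
R_1 = 25.5 (n_1 = 5)
R_2 = 53.5 (n_2 = 5)
R_3 = 41 (n_3 = 5)
Step 3: H = 12/(N(N+1)) * sum(R_i^2/n_i) - 3(N+1)
     = 12/(15*16) * (25.5^2/5 + 53.5^2/5 + 41^2/5) - 3*16
     = 0.050000 * 1038.7 - 48
     = 3.935000.
Step 4: Ties present; correction factor C = 1 - 36/(15^3 - 15) = 0.989286. Corrected H = 3.935000 / 0.989286 = 3.977617.
Step 5: Under H0, H ~ chi^2(2); p-value = 0.136858.
Step 6: alpha = 0.1. fail to reject H0.

H = 3.9776, df = 2, p = 0.136858, fail to reject H0.


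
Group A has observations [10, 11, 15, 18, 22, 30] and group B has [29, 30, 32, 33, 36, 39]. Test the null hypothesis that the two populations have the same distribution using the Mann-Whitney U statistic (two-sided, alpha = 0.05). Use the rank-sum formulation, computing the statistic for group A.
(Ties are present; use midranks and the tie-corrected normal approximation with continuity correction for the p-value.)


Step 1: Combine and sort all 12 observations; assign midranks.
sorted (value, group): (10,X), (11,X), (15,X), (18,X), (22,X), (29,Y), (30,X), (30,Y), (32,Y), (33,Y), (36,Y), (39,Y)
ranks: 10->1, 11->2, 15->3, 18->4, 22->5, 29->6, 30->7.5, 30->7.5, 32->9, 33->10, 36->11, 39->12
Step 2: Rank sum for X: R1 = 1 + 2 + 3 + 4 + 5 + 7.5 = 22.5.
Step 3: U_X = R1 - n1(n1+1)/2 = 22.5 - 6*7/2 = 22.5 - 21 = 1.5.
       U_Y = n1*n2 - U_X = 36 - 1.5 = 34.5.
Step 4: Ties are present, so use the tie-corrected normal approximation (with continuity correction) for the p-value.
Step 5: p-value = 0.010272; compare to alpha = 0.05. reject H0.

U_X = 1.5, p = 0.010272, reject H0 at alpha = 0.05.


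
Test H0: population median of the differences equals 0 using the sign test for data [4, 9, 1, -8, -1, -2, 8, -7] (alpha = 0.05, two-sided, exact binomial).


Step 1: Discard zero differences. Original n = 8; n_eff = number of nonzero differences = 8.
Nonzero differences (with sign): +4, +9, +1, -8, -1, -2, +8, -7
Step 2: Count signs: positive = 4, negative = 4.
Step 3: Under H0: P(positive) = 0.5, so the number of positives S ~ Bin(8, 0.5).
Step 4: Two-sided exact p-value = sum of Bin(8,0.5) probabilities at or below the observed probability = 1.000000.
Step 5: alpha = 0.05. fail to reject H0.

n_eff = 8, pos = 4, neg = 4, p = 1.000000, fail to reject H0.


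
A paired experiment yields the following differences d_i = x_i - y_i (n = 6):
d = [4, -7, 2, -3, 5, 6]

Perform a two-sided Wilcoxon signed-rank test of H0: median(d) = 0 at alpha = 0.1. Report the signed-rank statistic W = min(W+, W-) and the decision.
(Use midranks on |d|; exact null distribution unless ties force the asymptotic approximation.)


Step 1: Drop any zero differences (none here) and take |d_i|.
|d| = [4, 7, 2, 3, 5, 6]
Step 2: Midrank |d_i| (ties get averaged ranks).
ranks: |4|->3, |7|->6, |2|->1, |3|->2, |5|->4, |6|->5
Step 3: Attach original signs; sum ranks with positive sign and with negative sign.
W+ = 3 + 1 + 4 + 5 = 13
W- = 6 + 2 = 8
(Check: W+ + W- = 21 should equal n(n+1)/2 = 21.)
Step 4: Test statistic W = min(W+, W-) = 8.
Step 5: No ties, so the exact null distribution over the 2^6 = 64 sign assignments gives the two-sided p-value = 0.687500.
Step 6: alpha = 0.1. fail to reject H0.

W+ = 13, W- = 8, W = min = 8, p = 0.687500, fail to reject H0.


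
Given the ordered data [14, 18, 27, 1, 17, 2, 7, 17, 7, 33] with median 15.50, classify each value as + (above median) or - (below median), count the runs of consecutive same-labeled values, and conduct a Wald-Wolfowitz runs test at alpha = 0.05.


Step 1: Compute median = 15.50; label A = above, B = below.
Labels in order: BAABABBABA  (n_A = 5, n_B = 5)
Step 2: Count runs R = 8.
Step 3: Under H0 (random ordering), E[R] = 2*n_A*n_B/(n_A+n_B) + 1 = 2*5*5/10 + 1 = 6.0000.
        Var[R] = 2*n_A*n_B*(2*n_A*n_B - n_A - n_B) / ((n_A+n_B)^2 * (n_A+n_B-1)) = 2000/900 = 2.2222.
        SD[R] = 1.4907.
Step 4: Continuity-corrected z = (R - 0.5 - E[R]) / SD[R] = (8 - 0.5 - 6.0000) / 1.4907 = 1.0062.
Step 5: Two-sided p-value via normal approximation = 2*(1 - Phi(|z|)) = 0.314305.
Step 6: alpha = 0.05. fail to reject H0.

R = 8, z = 1.0062, p = 0.314305, fail to reject H0.


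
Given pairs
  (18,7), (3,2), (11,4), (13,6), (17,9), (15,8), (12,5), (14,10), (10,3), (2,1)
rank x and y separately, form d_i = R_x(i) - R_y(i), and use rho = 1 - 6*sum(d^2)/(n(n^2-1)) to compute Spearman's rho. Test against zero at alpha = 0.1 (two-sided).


Step 1: Rank x and y separately (midranks; no ties here).
rank(x): 18->10, 3->2, 11->4, 13->6, 17->9, 15->8, 12->5, 14->7, 10->3, 2->1
rank(y): 7->7, 2->2, 4->4, 6->6, 9->9, 8->8, 5->5, 10->10, 3->3, 1->1
Step 2: d_i = R_x(i) - R_y(i); compute d_i^2.
  (10-7)^2=9, (2-2)^2=0, (4-4)^2=0, (6-6)^2=0, (9-9)^2=0, (8-8)^2=0, (5-5)^2=0, (7-10)^2=9, (3-3)^2=0, (1-1)^2=0
sum(d^2) = 18.
Step 3: rho = 1 - 6*18 / (10*(10^2 - 1)) = 1 - 108/990 = 0.890909.
Step 4: Under H0, t = rho * sqrt((n-2)/(1-rho^2)) = 5.5482 ~ t(8).
Step 5: Two-sided p-value from the t-distribution with 8 df = 0.000542.
Step 6: alpha = 0.1. reject H0.

rho = 0.8909, p = 0.000542, reject H0 at alpha = 0.1.


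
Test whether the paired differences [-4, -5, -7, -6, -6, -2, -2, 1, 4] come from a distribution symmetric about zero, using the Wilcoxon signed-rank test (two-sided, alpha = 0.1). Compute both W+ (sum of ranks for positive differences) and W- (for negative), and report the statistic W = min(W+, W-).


Step 1: Drop any zero differences (none here) and take |d_i|.
|d| = [4, 5, 7, 6, 6, 2, 2, 1, 4]
Step 2: Midrank |d_i| (ties get averaged ranks).
ranks: |4|->4.5, |5|->6, |7|->9, |6|->7.5, |6|->7.5, |2|->2.5, |2|->2.5, |1|->1, |4|->4.5
Step 3: Attach original signs; sum ranks with positive sign and with negative sign.
W+ = 1 + 4.5 = 5.5
W- = 4.5 + 6 + 9 + 7.5 + 7.5 + 2.5 + 2.5 = 39.5
(Check: W+ + W- = 45 should equal n(n+1)/2 = 45.)
Step 4: Test statistic W = min(W+, W-) = 5.5.
Step 5: Ties in |d|, so use the tie-corrected normal approximation.
        E[W] = n(n+1)/4 = 9*10/4 = 22.5.
        Tie groups: |d|=2 (t=2), |d|=4 (t=2), |d|=6 (t=2); sum(t^3 - t) = 18.
        Var[W] = n(n+1)(2n+1)/24 - sum(t^3-t)/48 = 1710/24 - 18/48 = 70.875.
        z = (W - E[W]) / sqrt(Var[W]) = (5.5 - 22.5) / 8.4187 = -2.0193.
        Two-sided p = 2*Phi(z) = 0.043455.
Step 6: alpha = 0.1. reject H0.

W+ = 5.5, W- = 39.5, W = min = 5.5, p = 0.043455, reject H0.


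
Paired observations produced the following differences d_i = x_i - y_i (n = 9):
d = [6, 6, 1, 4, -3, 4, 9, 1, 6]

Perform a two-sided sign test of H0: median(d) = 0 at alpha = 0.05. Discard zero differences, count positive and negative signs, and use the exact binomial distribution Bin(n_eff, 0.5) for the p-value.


Step 1: Discard zero differences. Original n = 9; n_eff = number of nonzero differences = 9.
Nonzero differences (with sign): +6, +6, +1, +4, -3, +4, +9, +1, +6
Step 2: Count signs: positive = 8, negative = 1.
Step 3: Under H0: P(positive) = 0.5, so the number of positives S ~ Bin(9, 0.5).
Step 4: Two-sided exact p-value = sum of Bin(9,0.5) probabilities at or below the observed probability = 0.039062.
Step 5: alpha = 0.05. reject H0.

n_eff = 9, pos = 8, neg = 1, p = 0.039062, reject H0.


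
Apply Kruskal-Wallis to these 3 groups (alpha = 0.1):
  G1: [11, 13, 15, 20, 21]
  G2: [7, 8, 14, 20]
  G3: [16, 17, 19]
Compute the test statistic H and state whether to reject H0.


Step 1: Combine all N = 12 observations and assign midranks.
sorted (value, group, rank): (7,G2,1), (8,G2,2), (11,G1,3), (13,G1,4), (14,G2,5), (15,G1,6), (16,G3,7), (17,G3,8), (19,G3,9), (20,G1,10.5), (20,G2,10.5), (21,G1,12)
Step 2: Sum ranks within each group.
R_1 = 35.5 (n_1 = 5)
R_2 = 18.5 (n_2 = 4)
R_3 = 24 (n_3 = 3)
Step 3: H = 12/(N(N+1)) * sum(R_i^2/n_i) - 3(N+1)
     = 12/(12*13) * (35.5^2/5 + 18.5^2/4 + 24^2/3) - 3*13
     = 0.076923 * 529.612 - 39
     = 1.739423.
Step 4: Ties present; correction factor C = 1 - 6/(12^3 - 12) = 0.996503. Corrected H = 1.739423 / 0.996503 = 1.745526.
Step 5: Under H0, H ~ chi^2(2); p-value = 0.417796.
Step 6: alpha = 0.1. fail to reject H0.

H = 1.7455, df = 2, p = 0.417796, fail to reject H0.


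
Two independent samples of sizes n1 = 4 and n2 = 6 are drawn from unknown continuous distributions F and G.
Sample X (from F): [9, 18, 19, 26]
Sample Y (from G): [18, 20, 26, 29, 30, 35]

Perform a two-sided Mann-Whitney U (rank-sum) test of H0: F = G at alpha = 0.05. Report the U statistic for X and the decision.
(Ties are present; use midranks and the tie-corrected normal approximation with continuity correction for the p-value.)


Step 1: Combine and sort all 10 observations; assign midranks.
sorted (value, group): (9,X), (18,X), (18,Y), (19,X), (20,Y), (26,X), (26,Y), (29,Y), (30,Y), (35,Y)
ranks: 9->1, 18->2.5, 18->2.5, 19->4, 20->5, 26->6.5, 26->6.5, 29->8, 30->9, 35->10
Step 2: Rank sum for X: R1 = 1 + 2.5 + 4 + 6.5 = 14.
Step 3: U_X = R1 - n1(n1+1)/2 = 14 - 4*5/2 = 14 - 10 = 4.
       U_Y = n1*n2 - U_X = 24 - 4 = 20.
Step 4: Ties are present, so use the tie-corrected normal approximation (with continuity correction) for the p-value.
Step 5: p-value = 0.107663; compare to alpha = 0.05. fail to reject H0.

U_X = 4, p = 0.107663, fail to reject H0 at alpha = 0.05.


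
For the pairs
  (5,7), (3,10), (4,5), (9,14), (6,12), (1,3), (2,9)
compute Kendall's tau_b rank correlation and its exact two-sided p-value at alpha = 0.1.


Step 1: Enumerate the 21 unordered pairs (i,j) with i<j and classify each by sign(x_j-x_i) * sign(y_j-y_i).
  (1,2):dx=-2,dy=+3->D; (1,3):dx=-1,dy=-2->C; (1,4):dx=+4,dy=+7->C; (1,5):dx=+1,dy=+5->C
  (1,6):dx=-4,dy=-4->C; (1,7):dx=-3,dy=+2->D; (2,3):dx=+1,dy=-5->D; (2,4):dx=+6,dy=+4->C
  (2,5):dx=+3,dy=+2->C; (2,6):dx=-2,dy=-7->C; (2,7):dx=-1,dy=-1->C; (3,4):dx=+5,dy=+9->C
  (3,5):dx=+2,dy=+7->C; (3,6):dx=-3,dy=-2->C; (3,7):dx=-2,dy=+4->D; (4,5):dx=-3,dy=-2->C
  (4,6):dx=-8,dy=-11->C; (4,7):dx=-7,dy=-5->C; (5,6):dx=-5,dy=-9->C; (5,7):dx=-4,dy=-3->C
  (6,7):dx=+1,dy=+6->C
Step 2: C = 17, D = 4, total pairs = 21.
Step 3: tau = (C - D)/(n(n-1)/2) = (17 - 4)/21 = 0.619048.
Step 4: Exact two-sided p-value (enumerate n! = 5040 permutations of y under H0): p = 0.069048.
Step 5: alpha = 0.1. reject H0.

tau_b = 0.6190 (C=17, D=4), p = 0.069048, reject H0.


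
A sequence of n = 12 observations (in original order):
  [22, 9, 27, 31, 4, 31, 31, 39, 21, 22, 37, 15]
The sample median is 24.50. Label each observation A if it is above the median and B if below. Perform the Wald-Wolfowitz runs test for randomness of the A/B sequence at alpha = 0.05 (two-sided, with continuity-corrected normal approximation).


Step 1: Compute median = 24.50; label A = above, B = below.
Labels in order: BBAABAAABBAB  (n_A = 6, n_B = 6)
Step 2: Count runs R = 7.
Step 3: Under H0 (random ordering), E[R] = 2*n_A*n_B/(n_A+n_B) + 1 = 2*6*6/12 + 1 = 7.0000.
        Var[R] = 2*n_A*n_B*(2*n_A*n_B - n_A - n_B) / ((n_A+n_B)^2 * (n_A+n_B-1)) = 4320/1584 = 2.7273.
        SD[R] = 1.6514.
Step 4: R = E[R], so z = 0 with no continuity correction.
Step 5: Two-sided p-value via normal approximation = 2*(1 - Phi(|z|)) = 1.000000.
Step 6: alpha = 0.05. fail to reject H0.

R = 7, z = 0.0000, p = 1.000000, fail to reject H0.


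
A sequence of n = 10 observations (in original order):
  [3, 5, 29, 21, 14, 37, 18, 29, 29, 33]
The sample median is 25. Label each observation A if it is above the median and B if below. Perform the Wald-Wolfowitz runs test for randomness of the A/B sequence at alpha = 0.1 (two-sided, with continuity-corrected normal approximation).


Step 1: Compute median = 25; label A = above, B = below.
Labels in order: BBABBABAAA  (n_A = 5, n_B = 5)
Step 2: Count runs R = 6.
Step 3: Under H0 (random ordering), E[R] = 2*n_A*n_B/(n_A+n_B) + 1 = 2*5*5/10 + 1 = 6.0000.
        Var[R] = 2*n_A*n_B*(2*n_A*n_B - n_A - n_B) / ((n_A+n_B)^2 * (n_A+n_B-1)) = 2000/900 = 2.2222.
        SD[R] = 1.4907.
Step 4: R = E[R], so z = 0 with no continuity correction.
Step 5: Two-sided p-value via normal approximation = 2*(1 - Phi(|z|)) = 1.000000.
Step 6: alpha = 0.1. fail to reject H0.

R = 6, z = 0.0000, p = 1.000000, fail to reject H0.


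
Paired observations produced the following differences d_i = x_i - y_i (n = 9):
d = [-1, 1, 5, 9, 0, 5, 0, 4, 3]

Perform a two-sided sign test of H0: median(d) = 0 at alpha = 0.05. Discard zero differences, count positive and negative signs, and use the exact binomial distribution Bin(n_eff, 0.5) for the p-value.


Step 1: Discard zero differences. Original n = 9; n_eff = number of nonzero differences = 7.
Nonzero differences (with sign): -1, +1, +5, +9, +5, +4, +3
Step 2: Count signs: positive = 6, negative = 1.
Step 3: Under H0: P(positive) = 0.5, so the number of positives S ~ Bin(7, 0.5).
Step 4: Two-sided exact p-value = sum of Bin(7,0.5) probabilities at or below the observed probability = 0.125000.
Step 5: alpha = 0.05. fail to reject H0.

n_eff = 7, pos = 6, neg = 1, p = 0.125000, fail to reject H0.


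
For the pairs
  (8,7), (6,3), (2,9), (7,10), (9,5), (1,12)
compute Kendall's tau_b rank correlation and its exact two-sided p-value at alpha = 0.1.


Step 1: Enumerate the 15 unordered pairs (i,j) with i<j and classify each by sign(x_j-x_i) * sign(y_j-y_i).
  (1,2):dx=-2,dy=-4->C; (1,3):dx=-6,dy=+2->D; (1,4):dx=-1,dy=+3->D; (1,5):dx=+1,dy=-2->D
  (1,6):dx=-7,dy=+5->D; (2,3):dx=-4,dy=+6->D; (2,4):dx=+1,dy=+7->C; (2,5):dx=+3,dy=+2->C
  (2,6):dx=-5,dy=+9->D; (3,4):dx=+5,dy=+1->C; (3,5):dx=+7,dy=-4->D; (3,6):dx=-1,dy=+3->D
  (4,5):dx=+2,dy=-5->D; (4,6):dx=-6,dy=+2->D; (5,6):dx=-8,dy=+7->D
Step 2: C = 4, D = 11, total pairs = 15.
Step 3: tau = (C - D)/(n(n-1)/2) = (4 - 11)/15 = -0.466667.
Step 4: Exact two-sided p-value (enumerate n! = 720 permutations of y under H0): p = 0.272222.
Step 5: alpha = 0.1. fail to reject H0.

tau_b = -0.4667 (C=4, D=11), p = 0.272222, fail to reject H0.


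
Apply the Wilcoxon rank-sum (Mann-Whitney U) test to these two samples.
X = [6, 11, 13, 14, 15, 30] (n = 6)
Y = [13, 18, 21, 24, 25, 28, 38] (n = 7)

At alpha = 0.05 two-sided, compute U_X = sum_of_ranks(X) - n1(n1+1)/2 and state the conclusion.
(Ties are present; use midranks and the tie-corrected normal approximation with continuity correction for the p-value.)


Step 1: Combine and sort all 13 observations; assign midranks.
sorted (value, group): (6,X), (11,X), (13,X), (13,Y), (14,X), (15,X), (18,Y), (21,Y), (24,Y), (25,Y), (28,Y), (30,X), (38,Y)
ranks: 6->1, 11->2, 13->3.5, 13->3.5, 14->5, 15->6, 18->7, 21->8, 24->9, 25->10, 28->11, 30->12, 38->13
Step 2: Rank sum for X: R1 = 1 + 2 + 3.5 + 5 + 6 + 12 = 29.5.
Step 3: U_X = R1 - n1(n1+1)/2 = 29.5 - 6*7/2 = 29.5 - 21 = 8.5.
       U_Y = n1*n2 - U_X = 42 - 8.5 = 33.5.
Step 4: Ties are present, so use the tie-corrected normal approximation (with continuity correction) for the p-value.
Step 5: p-value = 0.086044; compare to alpha = 0.05. fail to reject H0.

U_X = 8.5, p = 0.086044, fail to reject H0 at alpha = 0.05.


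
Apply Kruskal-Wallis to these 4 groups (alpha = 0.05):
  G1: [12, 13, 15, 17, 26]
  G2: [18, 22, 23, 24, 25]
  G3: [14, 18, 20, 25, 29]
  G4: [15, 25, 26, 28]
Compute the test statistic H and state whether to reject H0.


Step 1: Combine all N = 19 observations and assign midranks.
sorted (value, group, rank): (12,G1,1), (13,G1,2), (14,G3,3), (15,G1,4.5), (15,G4,4.5), (17,G1,6), (18,G2,7.5), (18,G3,7.5), (20,G3,9), (22,G2,10), (23,G2,11), (24,G2,12), (25,G2,14), (25,G3,14), (25,G4,14), (26,G1,16.5), (26,G4,16.5), (28,G4,18), (29,G3,19)
Step 2: Sum ranks within each group.
R_1 = 30 (n_1 = 5)
R_2 = 54.5 (n_2 = 5)
R_3 = 52.5 (n_3 = 5)
R_4 = 53 (n_4 = 4)
Step 3: H = 12/(N(N+1)) * sum(R_i^2/n_i) - 3(N+1)
     = 12/(19*20) * (30^2/5 + 54.5^2/5 + 52.5^2/5 + 53^2/4) - 3*20
     = 0.031579 * 2027.55 - 60
     = 4.027895.
Step 4: Ties present; correction factor C = 1 - 42/(19^3 - 19) = 0.993860. Corrected H = 4.027895 / 0.993860 = 4.052780.
Step 5: Under H0, H ~ chi^2(3); p-value = 0.255821.
Step 6: alpha = 0.05. fail to reject H0.

H = 4.0528, df = 3, p = 0.255821, fail to reject H0.
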